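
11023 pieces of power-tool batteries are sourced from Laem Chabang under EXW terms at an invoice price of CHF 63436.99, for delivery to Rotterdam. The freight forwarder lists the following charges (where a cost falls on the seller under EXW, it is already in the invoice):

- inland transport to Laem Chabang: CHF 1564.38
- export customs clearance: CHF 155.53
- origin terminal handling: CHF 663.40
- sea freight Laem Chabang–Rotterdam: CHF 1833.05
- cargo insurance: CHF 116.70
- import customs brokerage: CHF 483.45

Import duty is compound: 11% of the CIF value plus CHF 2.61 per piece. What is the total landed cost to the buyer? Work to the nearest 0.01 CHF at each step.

EXW: the seller makes goods available at their premises; the buyer bears all onward costs.
CIF value = EXW price + inland to port + export clearance + origin terminal + freight + insurance = 63436.99 + 1564.38 + 155.53 + 663.40 + 1833.05 + 116.70 = 67770.05
Ad valorem component: 67770.05 × 11% = 7454.71
Specific component: 11023 × 2.61 = 28770.03
Import duty = 7454.71 + 28770.03 = 36224.74
Buyer bears: inland to port 1564.38 + export clearance 155.53 + origin terminal 663.40 + freight 1833.05 + insurance 116.70 + brokerage 483.45 + duty 36224.74 = 41041.25
Landed cost = invoice 63436.99 + 41041.25 = 104478.24

Total landed cost: CHF 104478.24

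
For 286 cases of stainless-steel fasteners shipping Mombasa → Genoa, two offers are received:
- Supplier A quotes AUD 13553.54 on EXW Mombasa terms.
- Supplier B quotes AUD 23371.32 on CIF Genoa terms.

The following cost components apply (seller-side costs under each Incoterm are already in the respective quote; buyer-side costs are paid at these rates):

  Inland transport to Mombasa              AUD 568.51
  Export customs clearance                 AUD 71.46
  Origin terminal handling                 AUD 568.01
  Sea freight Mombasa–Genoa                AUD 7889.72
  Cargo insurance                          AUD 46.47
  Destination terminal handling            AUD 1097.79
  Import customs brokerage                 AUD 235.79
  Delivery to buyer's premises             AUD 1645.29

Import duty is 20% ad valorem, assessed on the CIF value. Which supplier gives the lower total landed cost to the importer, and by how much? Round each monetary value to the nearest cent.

Supplier A (EXW):
CIF value = EXW price + inland to port + export clearance + origin terminal + freight + insurance = 13553.54 + 568.51 + 71.46 + 568.01 + 7889.72 + 46.47 = 22697.71
Import duty = 22697.71 × 20% = 4539.54
Buyer bears (A): 568.51 + 71.46 + 568.01 + 7889.72 + 46.47 + 1097.79 + 235.79 + 1645.29 = 12123.04
Landed cost (A) = invoice 13553.54 + 12123.04 + duty 4539.54 = 30216.12
Supplier B (CIF):
The CIF price already equals the CIF value: 23371.32
Import duty = 23371.32 × 20% = 4674.26
Buyer bears (B): 1097.79 + 235.79 + 1645.29 = 2978.87
Landed cost (B) = invoice 23371.32 + 2978.87 + duty 4674.26 = 31024.45
Difference = |30216.12 − 31024.45| = 808.33

Supplier A is cheaper by AUD 808.33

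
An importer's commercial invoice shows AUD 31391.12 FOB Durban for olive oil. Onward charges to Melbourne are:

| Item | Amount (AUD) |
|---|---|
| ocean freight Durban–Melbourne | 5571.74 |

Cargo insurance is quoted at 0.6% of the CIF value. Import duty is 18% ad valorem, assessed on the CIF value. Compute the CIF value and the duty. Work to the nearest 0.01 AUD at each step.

CIF value: AUD 37185.98; import duty: AUD 6693.48

Let C be the CIF value. C = FOB price + freight + 0.6% × C
C − 0.6% × C = 31391.12 + 5571.74
0.994 × C = 36962.86
C = 36962.86 / 0.994 = 37185.98
Insurance premium = 0.6% × 37185.98 = 223.12
Import duty = 37185.98 × 18% = 6693.48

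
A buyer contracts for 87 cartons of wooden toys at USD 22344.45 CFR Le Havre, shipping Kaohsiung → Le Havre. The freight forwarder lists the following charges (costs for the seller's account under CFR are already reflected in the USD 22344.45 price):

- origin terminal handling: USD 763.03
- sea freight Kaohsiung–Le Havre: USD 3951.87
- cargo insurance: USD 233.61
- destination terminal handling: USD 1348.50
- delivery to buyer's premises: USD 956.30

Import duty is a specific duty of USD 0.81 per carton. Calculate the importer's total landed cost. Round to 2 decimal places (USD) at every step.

Total landed cost: USD 24953.33

CFR: the seller pays costs through ocean freight to the destination port, but not insurance.
Already in the invoice (seller's account under CFR): origin terminal, freight — exclude.
CIF value = CFR price + insurance = 22344.45 + 233.61 = 22578.06
Import duty = 87 × 0.81 = 70.47
Buyer bears: insurance 233.61 + destination terminal 1348.50 + delivery 956.30 + duty 70.47 = 2608.88
Landed cost = invoice 22344.45 + 2608.88 = 24953.33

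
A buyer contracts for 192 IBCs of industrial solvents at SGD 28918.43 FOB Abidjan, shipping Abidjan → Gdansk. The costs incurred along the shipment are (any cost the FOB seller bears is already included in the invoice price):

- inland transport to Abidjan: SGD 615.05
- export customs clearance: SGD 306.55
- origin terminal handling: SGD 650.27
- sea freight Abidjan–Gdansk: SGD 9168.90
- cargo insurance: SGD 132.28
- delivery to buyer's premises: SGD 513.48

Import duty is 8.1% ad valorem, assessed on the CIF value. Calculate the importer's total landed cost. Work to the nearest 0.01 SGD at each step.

Total landed cost: SGD 41828.88

FOB: the seller bears costs until goods are on board at the origin port; the buyer bears freight, insurance and all costs thereafter.
Already in the invoice (seller's account under FOB): inland to port, export clearance, origin terminal — exclude.
CIF value = FOB price + freight + insurance = 28918.43 + 9168.90 + 132.28 = 38219.61
Import duty = 38219.61 × 8.1% = 3095.79
Buyer bears: freight 9168.90 + insurance 132.28 + delivery 513.48 + duty 3095.79 = 12910.45
Landed cost = invoice 28918.43 + 12910.45 = 41828.88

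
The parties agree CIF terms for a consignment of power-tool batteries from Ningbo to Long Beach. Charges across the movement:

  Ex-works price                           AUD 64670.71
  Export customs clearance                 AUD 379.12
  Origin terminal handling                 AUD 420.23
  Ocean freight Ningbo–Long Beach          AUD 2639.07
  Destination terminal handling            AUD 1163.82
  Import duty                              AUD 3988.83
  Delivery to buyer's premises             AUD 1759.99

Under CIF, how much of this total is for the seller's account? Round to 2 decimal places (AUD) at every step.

Seller's account: AUD 68109.13

CIF: the seller pays costs through ocean freight and marine insurance to the destination port.
Seller's account: goods 64670.71 + export clearance 379.12 + origin terminal 420.23 + freight 2639.07 = 68109.13
Buyer's account: destination terminal 1163.82 + duty 3988.83 + delivery 1759.99 = 6912.64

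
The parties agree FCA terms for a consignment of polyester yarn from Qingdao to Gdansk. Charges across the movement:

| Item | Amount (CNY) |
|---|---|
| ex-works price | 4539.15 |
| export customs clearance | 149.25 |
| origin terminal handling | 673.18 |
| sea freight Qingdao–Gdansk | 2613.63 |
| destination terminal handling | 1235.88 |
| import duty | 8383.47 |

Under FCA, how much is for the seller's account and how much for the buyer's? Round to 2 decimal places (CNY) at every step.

FCA: the seller delivers export-cleared goods to the carrier; the buyer bears costs from that point.
Seller's account: goods 4539.15 + export clearance 149.25 = 4688.40
Buyer's account: origin terminal 673.18 + freight 2613.63 + destination terminal 1235.88 + duty 8383.47 = 12906.16

Seller: CNY 4688.40; buyer: CNY 12906.16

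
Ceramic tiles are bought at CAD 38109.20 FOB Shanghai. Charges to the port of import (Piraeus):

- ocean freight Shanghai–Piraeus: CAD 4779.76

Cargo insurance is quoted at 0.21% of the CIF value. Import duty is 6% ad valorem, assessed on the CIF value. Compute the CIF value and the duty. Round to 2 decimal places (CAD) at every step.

Let C be the CIF value. C = FOB price + freight + 0.21% × C
C − 0.21% × C = 38109.20 + 4779.76
0.9979 × C = 42888.96
C = 42888.96 / 0.9979 = 42979.22
Insurance premium = 0.21% × 42979.22 = 90.26
Import duty = 42979.22 × 6% = 2578.75

CIF value: CAD 42979.22; import duty: CAD 2578.75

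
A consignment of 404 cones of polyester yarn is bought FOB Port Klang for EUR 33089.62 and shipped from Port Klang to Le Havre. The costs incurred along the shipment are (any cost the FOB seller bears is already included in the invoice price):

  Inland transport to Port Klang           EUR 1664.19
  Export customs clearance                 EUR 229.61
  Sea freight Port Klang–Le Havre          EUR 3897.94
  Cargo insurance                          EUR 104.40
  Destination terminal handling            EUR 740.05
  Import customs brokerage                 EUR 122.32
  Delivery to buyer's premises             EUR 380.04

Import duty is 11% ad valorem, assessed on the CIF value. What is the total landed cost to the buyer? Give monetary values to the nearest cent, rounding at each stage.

Total landed cost: EUR 42414.49

FOB: the seller bears costs until goods are on board at the origin port; the buyer bears freight, insurance and all costs thereafter.
Already in the invoice (seller's account under FOB): inland to port, export clearance — exclude.
CIF value = FOB price + freight + insurance = 33089.62 + 3897.94 + 104.40 = 37091.96
Import duty = 37091.96 × 11% = 4080.12
Buyer bears: freight 3897.94 + insurance 104.40 + destination terminal 740.05 + brokerage 122.32 + delivery 380.04 + duty 4080.12 = 9324.87
Landed cost = invoice 33089.62 + 9324.87 = 42414.49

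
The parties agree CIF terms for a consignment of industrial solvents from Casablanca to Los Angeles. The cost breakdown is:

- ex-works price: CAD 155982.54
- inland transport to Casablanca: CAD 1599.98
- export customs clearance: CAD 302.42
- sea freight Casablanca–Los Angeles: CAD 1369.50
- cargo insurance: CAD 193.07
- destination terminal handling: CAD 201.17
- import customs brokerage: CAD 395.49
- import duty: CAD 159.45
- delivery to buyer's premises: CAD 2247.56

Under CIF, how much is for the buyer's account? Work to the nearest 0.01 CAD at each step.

Buyer's account: CAD 3003.67

CIF: the seller pays costs through ocean freight and marine insurance to the destination port.
Seller's account: goods 155982.54 + inland to port 1599.98 + export clearance 302.42 + freight 1369.50 + insurance 193.07 = 159447.51
Buyer's account: destination terminal 201.17 + brokerage 395.49 + duty 159.45 + delivery 2247.56 = 3003.67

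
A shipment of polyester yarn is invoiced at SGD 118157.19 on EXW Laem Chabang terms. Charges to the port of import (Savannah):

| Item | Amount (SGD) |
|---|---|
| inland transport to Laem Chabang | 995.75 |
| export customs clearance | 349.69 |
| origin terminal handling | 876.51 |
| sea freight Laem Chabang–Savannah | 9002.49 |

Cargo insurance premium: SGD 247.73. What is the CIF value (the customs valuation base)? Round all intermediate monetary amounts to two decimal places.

CIF = EXW price + pre-shipment costs + freight + insurance
CIF = 118157.19 + 995.75 + 349.69 + 876.51 + 9002.49 + 247.73 = 129629.36

CIF value: SGD 129629.36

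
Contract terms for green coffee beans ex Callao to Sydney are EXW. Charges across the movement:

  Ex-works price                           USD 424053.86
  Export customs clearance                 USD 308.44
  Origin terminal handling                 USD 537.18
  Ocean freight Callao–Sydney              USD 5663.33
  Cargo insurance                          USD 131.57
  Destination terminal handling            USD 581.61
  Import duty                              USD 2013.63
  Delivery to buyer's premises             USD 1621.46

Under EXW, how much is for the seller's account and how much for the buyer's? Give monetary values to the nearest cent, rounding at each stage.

EXW: the seller makes goods available at their premises; the buyer bears all onward costs.
Seller's account: goods 424053.86 = 424053.86
Buyer's account: export clearance 308.44 + origin terminal 537.18 + freight 5663.33 + insurance 131.57 + destination terminal 581.61 + duty 2013.63 + delivery 1621.46 = 10857.22

Seller: USD 424053.86; buyer: USD 10857.22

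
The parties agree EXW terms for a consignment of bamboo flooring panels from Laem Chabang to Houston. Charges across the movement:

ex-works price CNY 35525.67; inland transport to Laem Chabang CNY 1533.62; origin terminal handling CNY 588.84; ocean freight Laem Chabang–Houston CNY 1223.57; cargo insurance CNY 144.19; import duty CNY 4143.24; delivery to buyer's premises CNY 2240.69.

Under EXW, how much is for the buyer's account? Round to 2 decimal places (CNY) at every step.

Buyer's account: CNY 9874.15

EXW: the seller makes goods available at their premises; the buyer bears all onward costs.
Seller's account: goods 35525.67 = 35525.67
Buyer's account: inland to port 1533.62 + origin terminal 588.84 + freight 1223.57 + insurance 144.19 + duty 4143.24 + delivery 2240.69 = 9874.15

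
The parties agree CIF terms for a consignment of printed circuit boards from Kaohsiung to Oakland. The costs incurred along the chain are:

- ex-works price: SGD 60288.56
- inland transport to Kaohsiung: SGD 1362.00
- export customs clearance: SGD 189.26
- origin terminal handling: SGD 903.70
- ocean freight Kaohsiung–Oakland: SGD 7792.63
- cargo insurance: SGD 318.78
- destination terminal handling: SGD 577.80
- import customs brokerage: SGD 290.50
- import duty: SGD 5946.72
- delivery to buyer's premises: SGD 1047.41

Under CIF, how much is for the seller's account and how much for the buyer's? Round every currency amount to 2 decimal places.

Seller: SGD 70854.93; buyer: SGD 7862.43

CIF: the seller pays costs through ocean freight and marine insurance to the destination port.
Seller's account: goods 60288.56 + inland to port 1362.00 + export clearance 189.26 + origin terminal 903.70 + freight 7792.63 + insurance 318.78 = 70854.93
Buyer's account: destination terminal 577.80 + brokerage 290.50 + duty 5946.72 + delivery 1047.41 = 7862.43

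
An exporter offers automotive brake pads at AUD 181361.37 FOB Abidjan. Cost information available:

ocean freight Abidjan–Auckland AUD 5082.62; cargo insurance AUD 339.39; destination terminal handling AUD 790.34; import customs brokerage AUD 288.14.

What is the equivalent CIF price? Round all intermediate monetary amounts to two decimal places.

Not relevant to the conversion: destination terminal, brokerage — on the buyer under both terms; not part of either seller's price.
From FOB to CIF, the seller additionally bears: freight, insurance.
CIF price = 181361.37 + 5082.62 + 339.39 = 186783.38

CIF price: AUD 186783.38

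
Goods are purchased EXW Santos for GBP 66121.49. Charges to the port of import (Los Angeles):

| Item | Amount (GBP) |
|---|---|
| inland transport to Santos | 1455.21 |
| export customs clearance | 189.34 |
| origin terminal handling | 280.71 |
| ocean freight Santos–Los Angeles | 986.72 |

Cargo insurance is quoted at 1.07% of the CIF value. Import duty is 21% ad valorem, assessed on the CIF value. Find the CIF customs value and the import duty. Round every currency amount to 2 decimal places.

Let C be the CIF value. C = EXW price + pre-shipment costs + freight + 1.07% × C
C − 1.07% × C = 66121.49 + 1455.21 + 189.34 + 280.71 + 986.72
0.9893 × C = 69033.47
C = 69033.47 / 0.9893 = 69780.12
Insurance premium = 1.07% × 69780.12 = 746.65
Import duty = 69780.12 × 21% = 14653.83

CIF value: GBP 69780.12; import duty: GBP 14653.83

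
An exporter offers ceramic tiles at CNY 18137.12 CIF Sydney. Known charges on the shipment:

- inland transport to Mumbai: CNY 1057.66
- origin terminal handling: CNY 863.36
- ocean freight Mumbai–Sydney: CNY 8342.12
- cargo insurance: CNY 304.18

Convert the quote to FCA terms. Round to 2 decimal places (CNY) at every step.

Not relevant to the conversion: inland to port — on the seller under both CIF and FCA; already in the CIF price and stays in the FCA price.
From CIF to FCA, the seller no longer bears: origin terminal, freight, insurance.
FCA price = 18137.12 − 863.36 − 8342.12 − 304.18 = 8627.46

FCA price: CNY 8627.46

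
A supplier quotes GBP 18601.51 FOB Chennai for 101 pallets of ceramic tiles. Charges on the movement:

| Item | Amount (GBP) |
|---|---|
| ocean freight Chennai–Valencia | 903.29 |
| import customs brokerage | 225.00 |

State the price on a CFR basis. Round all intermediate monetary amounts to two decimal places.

Not relevant to the conversion: brokerage — on the buyer under both terms; not part of either seller's price.
From FOB to CFR, the seller additionally bears: freight.
CFR price = 18601.51 + 903.29 = 19504.80

CFR price: GBP 19504.80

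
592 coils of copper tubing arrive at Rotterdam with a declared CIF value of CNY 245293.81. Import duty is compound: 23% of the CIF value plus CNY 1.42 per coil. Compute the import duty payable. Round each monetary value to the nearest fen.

Import duty: CNY 57258.22

Ad valorem component: 245293.81 × 23% = 56417.58
Specific component: 592 × 1.42 = 840.64
Import duty = 56417.58 + 840.64 = 57258.22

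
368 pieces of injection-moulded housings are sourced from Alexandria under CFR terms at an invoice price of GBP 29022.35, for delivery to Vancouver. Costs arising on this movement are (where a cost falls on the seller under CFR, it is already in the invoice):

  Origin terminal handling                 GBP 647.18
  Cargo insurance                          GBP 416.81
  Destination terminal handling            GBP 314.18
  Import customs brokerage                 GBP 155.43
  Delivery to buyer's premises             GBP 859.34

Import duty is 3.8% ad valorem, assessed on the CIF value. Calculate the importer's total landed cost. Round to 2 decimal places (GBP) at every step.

Total landed cost: GBP 31886.80

CFR: the seller pays costs through ocean freight to the destination port, but not insurance.
Already in the invoice (seller's account under CFR): origin terminal — exclude.
CIF value = CFR price + insurance = 29022.35 + 416.81 = 29439.16
Import duty = 29439.16 × 3.8% = 1118.69
Buyer bears: insurance 416.81 + destination terminal 314.18 + brokerage 155.43 + delivery 859.34 + duty 1118.69 = 2864.45
Landed cost = invoice 29022.35 + 2864.45 = 31886.80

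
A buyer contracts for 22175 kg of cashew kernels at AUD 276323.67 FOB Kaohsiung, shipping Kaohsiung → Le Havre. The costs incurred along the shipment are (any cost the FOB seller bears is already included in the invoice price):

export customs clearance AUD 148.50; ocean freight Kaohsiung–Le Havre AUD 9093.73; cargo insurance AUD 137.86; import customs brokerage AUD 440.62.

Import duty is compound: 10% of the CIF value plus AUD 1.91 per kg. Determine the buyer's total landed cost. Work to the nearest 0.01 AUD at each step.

FOB: the seller bears costs until goods are on board at the origin port; the buyer bears freight, insurance and all costs thereafter.
Already in the invoice (seller's account under FOB): export clearance — exclude.
CIF value = FOB price + freight + insurance = 276323.67 + 9093.73 + 137.86 = 285555.26
Ad valorem component: 285555.26 × 10% = 28555.53
Specific component: 22175 × 1.91 = 42354.25
Import duty = 28555.53 + 42354.25 = 70909.78
Buyer bears: freight 9093.73 + insurance 137.86 + brokerage 440.62 + duty 70909.78 = 80581.99
Landed cost = invoice 276323.67 + 80581.99 = 356905.66

Total landed cost: AUD 356905.66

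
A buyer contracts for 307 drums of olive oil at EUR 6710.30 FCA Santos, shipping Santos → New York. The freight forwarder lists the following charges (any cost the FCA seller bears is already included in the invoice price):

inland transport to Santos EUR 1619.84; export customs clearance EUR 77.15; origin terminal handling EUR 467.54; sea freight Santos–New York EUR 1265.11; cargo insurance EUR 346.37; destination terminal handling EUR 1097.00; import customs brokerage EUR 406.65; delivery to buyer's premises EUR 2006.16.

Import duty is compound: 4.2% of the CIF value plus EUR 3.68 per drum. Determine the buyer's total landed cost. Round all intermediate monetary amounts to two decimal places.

FCA: the seller delivers export-cleared goods to the carrier; the buyer bears costs from that point.
Already in the invoice (seller's account under FCA): inland to port, export clearance — exclude.
CIF value = FCA price + origin terminal + freight + insurance = 6710.30 + 467.54 + 1265.11 + 346.37 = 8789.32
Ad valorem component: 8789.32 × 4.2% = 369.15
Specific component: 307 × 3.68 = 1129.76
Import duty = 369.15 + 1129.76 = 1498.91
Buyer bears: origin terminal 467.54 + freight 1265.11 + insurance 346.37 + destination terminal 1097.00 + brokerage 406.65 + delivery 2006.16 + duty 1498.91 = 7087.74
Landed cost = invoice 6710.30 + 7087.74 = 13798.04

Total landed cost: EUR 13798.04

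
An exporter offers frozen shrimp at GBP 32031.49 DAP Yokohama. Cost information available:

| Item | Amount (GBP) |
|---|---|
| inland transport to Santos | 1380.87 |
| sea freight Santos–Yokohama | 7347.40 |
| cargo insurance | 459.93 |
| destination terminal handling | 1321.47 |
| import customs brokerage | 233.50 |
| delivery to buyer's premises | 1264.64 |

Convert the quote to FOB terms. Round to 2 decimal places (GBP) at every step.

Not relevant to the conversion: inland to port — on the seller under both DAP and FOB; already in the DAP price and stays in the FOB price. brokerage — on the buyer under both terms; not part of either seller's price.
From DAP to FOB, the seller no longer bears: freight, insurance, destination terminal, delivery.
FOB price = 32031.49 − 7347.40 − 459.93 − 1321.47 − 1264.64 = 21638.05

FOB price: GBP 21638.05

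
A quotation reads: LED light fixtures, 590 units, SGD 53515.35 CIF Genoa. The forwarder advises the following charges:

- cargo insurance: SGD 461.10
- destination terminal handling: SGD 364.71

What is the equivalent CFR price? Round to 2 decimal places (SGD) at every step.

Not relevant to the conversion: destination terminal — on the buyer under both terms; not part of either seller's price.
From CIF to CFR, the seller no longer bears: insurance.
CFR price = 53515.35 − 461.10 = 53054.25

CFR price: SGD 53054.25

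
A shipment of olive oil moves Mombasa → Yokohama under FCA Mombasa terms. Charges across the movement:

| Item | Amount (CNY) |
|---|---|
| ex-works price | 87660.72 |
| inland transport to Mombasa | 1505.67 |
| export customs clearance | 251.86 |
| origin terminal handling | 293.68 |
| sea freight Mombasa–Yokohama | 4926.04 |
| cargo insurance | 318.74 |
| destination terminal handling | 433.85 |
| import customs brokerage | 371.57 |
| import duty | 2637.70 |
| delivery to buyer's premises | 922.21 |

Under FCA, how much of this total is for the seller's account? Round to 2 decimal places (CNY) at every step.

Seller's account: CNY 89418.25

FCA: the seller delivers export-cleared goods to the carrier; the buyer bears costs from that point.
Seller's account: goods 87660.72 + inland to port 1505.67 + export clearance 251.86 = 89418.25
Buyer's account: origin terminal 293.68 + freight 4926.04 + insurance 318.74 + destination terminal 433.85 + brokerage 371.57 + duty 2637.70 + delivery 922.21 = 9903.79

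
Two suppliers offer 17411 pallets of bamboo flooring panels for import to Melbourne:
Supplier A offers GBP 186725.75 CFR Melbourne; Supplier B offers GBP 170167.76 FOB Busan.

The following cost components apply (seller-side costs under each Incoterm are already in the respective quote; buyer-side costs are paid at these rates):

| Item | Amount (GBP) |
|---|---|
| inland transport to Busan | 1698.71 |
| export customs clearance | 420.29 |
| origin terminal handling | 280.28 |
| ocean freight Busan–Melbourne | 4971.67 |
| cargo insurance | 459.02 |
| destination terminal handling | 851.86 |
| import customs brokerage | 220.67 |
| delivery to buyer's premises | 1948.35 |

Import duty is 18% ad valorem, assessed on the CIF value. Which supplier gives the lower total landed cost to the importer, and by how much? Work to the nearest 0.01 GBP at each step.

Supplier B is cheaper by GBP 13671.86

Supplier A (CFR):
CIF value = CFR price + insurance = 186725.75 + 459.02 = 187184.77
Import duty = 187184.77 × 18% = 33693.26
Buyer bears (A): 459.02 + 851.86 + 220.67 + 1948.35 = 3479.90
Landed cost (A) = invoice 186725.75 + 3479.90 + duty 33693.26 = 223898.91
Supplier B (FOB):
CIF value = FOB price + freight + insurance = 170167.76 + 4971.67 + 459.02 = 175598.45
Import duty = 175598.45 × 18% = 31607.72
Buyer bears (B): 4971.67 + 459.02 + 851.86 + 220.67 + 1948.35 = 8451.57
Landed cost (B) = invoice 170167.76 + 8451.57 + duty 31607.72 = 210227.05
Difference = |223898.91 − 210227.05| = 13671.86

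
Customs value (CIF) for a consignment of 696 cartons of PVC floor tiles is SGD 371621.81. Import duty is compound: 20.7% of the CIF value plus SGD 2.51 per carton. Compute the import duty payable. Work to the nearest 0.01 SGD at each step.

Ad valorem component: 371621.81 × 20.7% = 76925.71
Specific component: 696 × 2.51 = 1746.96
Import duty = 76925.71 + 1746.96 = 78672.67

Import duty: SGD 78672.67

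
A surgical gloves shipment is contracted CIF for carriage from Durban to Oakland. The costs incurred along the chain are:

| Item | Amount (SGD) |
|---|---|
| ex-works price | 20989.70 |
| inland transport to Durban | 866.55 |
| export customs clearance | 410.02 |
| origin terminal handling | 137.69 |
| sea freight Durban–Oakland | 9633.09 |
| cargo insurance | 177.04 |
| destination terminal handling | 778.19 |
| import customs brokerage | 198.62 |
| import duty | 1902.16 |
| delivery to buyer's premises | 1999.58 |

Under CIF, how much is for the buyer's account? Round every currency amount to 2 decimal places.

Buyer's account: SGD 4878.55

CIF: the seller pays costs through ocean freight and marine insurance to the destination port.
Seller's account: goods 20989.70 + inland to port 866.55 + export clearance 410.02 + origin terminal 137.69 + freight 9633.09 + insurance 177.04 = 32214.09
Buyer's account: destination terminal 778.19 + brokerage 198.62 + duty 1902.16 + delivery 1999.58 = 4878.55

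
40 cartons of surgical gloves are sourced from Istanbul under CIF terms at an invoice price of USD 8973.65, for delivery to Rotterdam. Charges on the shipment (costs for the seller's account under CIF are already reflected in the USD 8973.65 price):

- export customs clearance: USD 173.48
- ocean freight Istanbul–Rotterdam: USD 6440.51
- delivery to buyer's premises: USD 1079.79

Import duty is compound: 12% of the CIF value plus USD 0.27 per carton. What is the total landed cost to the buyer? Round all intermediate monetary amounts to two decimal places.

CIF: the seller pays costs through ocean freight and marine insurance to the destination port.
Already in the invoice (seller's account under CIF): export clearance, freight — exclude.
The CIF price already equals the CIF value: 8973.65
Ad valorem component: 8973.65 × 12% = 1076.84
Specific component: 40 × 0.27 = 10.80
Import duty = 1076.84 + 10.80 = 1087.64
Buyer bears: delivery 1079.79 + duty 1087.64 = 2167.43
Landed cost = invoice 8973.65 + 2167.43 = 11141.08

Total landed cost: USD 11141.08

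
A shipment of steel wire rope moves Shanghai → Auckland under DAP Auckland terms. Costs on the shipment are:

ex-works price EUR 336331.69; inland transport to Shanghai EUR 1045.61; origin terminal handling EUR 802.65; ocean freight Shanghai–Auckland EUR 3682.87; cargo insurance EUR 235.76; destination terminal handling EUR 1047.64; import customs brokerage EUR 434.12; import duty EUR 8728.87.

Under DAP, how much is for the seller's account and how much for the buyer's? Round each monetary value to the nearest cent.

Seller: EUR 343146.22; buyer: EUR 9162.99

DAP: the seller bears all costs to the named destination except import duty and clearance.
Seller's account: goods 336331.69 + inland to port 1045.61 + origin terminal 802.65 + freight 3682.87 + insurance 235.76 + destination terminal 1047.64 = 343146.22
Buyer's account: brokerage 434.12 + duty 8728.87 = 9162.99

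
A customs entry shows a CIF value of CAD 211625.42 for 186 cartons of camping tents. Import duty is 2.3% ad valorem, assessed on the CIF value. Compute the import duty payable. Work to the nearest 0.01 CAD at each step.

Import duty = 211625.42 × 2.3% = 4867.38

Import duty: CAD 4867.38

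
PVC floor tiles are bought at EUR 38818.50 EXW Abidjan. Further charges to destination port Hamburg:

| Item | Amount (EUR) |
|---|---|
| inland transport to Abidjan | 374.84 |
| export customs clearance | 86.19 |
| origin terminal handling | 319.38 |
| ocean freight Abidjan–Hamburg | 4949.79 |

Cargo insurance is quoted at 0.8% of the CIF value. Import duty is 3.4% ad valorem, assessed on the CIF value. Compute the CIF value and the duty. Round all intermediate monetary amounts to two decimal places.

CIF value: EUR 44907.96; import duty: EUR 1526.87

Let C be the CIF value. C = EXW price + pre-shipment costs + freight + 0.8% × C
C − 0.8% × C = 38818.50 + 374.84 + 86.19 + 319.38 + 4949.79
0.992 × C = 44548.70
C = 44548.70 / 0.992 = 44907.96
Insurance premium = 0.8% × 44907.96 = 359.26
Import duty = 44907.96 × 3.4% = 1526.87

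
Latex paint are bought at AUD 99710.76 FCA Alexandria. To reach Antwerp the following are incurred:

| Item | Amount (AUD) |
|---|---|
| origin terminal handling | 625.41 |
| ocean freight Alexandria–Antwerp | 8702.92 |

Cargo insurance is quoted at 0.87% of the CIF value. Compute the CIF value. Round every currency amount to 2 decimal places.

CIF value: AUD 109996.06

Let C be the CIF value. C = FCA price + pre-shipment costs + freight + 0.87% × C
C − 0.87% × C = 99710.76 + 625.41 + 8702.92
0.9913 × C = 109039.09
C = 109039.09 / 0.9913 = 109996.06
Insurance premium = 0.87% × 109996.06 = 956.97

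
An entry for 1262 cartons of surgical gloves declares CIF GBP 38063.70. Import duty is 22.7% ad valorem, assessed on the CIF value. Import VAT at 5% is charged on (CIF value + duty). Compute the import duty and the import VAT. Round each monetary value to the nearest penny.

Import duty: GBP 8640.46; import VAT: GBP 2335.21

Import duty = 38063.70 × 22.7% = 8640.46
VAT base = CIF + duty = 38063.70 + 8640.46 = 46704.16
Import VAT = 46704.16 × 5% = 2335.21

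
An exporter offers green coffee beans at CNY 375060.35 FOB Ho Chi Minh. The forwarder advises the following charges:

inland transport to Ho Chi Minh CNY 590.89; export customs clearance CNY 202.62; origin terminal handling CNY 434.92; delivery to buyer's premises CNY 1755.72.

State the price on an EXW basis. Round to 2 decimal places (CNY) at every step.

Not relevant to the conversion: delivery — on the buyer under both terms; not part of either seller's price.
From FOB to EXW, the seller no longer bears: inland to port, export clearance, origin terminal.
EXW price = 375060.35 − 590.89 − 202.62 − 434.92 = 373831.92

EXW price: CNY 373831.92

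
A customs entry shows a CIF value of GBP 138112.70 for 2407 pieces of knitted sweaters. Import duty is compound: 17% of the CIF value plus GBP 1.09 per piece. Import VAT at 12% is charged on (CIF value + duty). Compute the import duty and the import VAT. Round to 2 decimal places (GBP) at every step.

Import duty: GBP 26102.79; import VAT: GBP 19705.86

Ad valorem component: 138112.70 × 17% = 23479.16
Specific component: 2407 × 1.09 = 2623.63
Import duty = 23479.16 + 2623.63 = 26102.79
VAT base = CIF + duty = 138112.70 + 26102.79 = 164215.49
Import VAT = 164215.49 × 12% = 19705.86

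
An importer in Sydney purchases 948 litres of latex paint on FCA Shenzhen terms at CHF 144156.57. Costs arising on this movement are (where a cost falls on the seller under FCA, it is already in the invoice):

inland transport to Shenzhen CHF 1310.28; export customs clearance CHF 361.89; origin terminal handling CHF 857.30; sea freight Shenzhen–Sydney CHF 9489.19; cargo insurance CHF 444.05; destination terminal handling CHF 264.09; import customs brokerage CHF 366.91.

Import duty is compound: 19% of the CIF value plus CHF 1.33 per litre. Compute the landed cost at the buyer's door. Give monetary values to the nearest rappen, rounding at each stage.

FCA: the seller delivers export-cleared goods to the carrier; the buyer bears costs from that point.
Already in the invoice (seller's account under FCA): inland to port, export clearance — exclude.
CIF value = FCA price + origin terminal + freight + insurance = 144156.57 + 857.30 + 9489.19 + 444.05 = 154947.11
Ad valorem component: 154947.11 × 19% = 29439.95
Specific component: 948 × 1.33 = 1260.84
Import duty = 29439.95 + 1260.84 = 30700.79
Buyer bears: origin terminal 857.30 + freight 9489.19 + insurance 444.05 + destination terminal 264.09 + brokerage 366.91 + duty 30700.79 = 42122.33
Landed cost = invoice 144156.57 + 42122.33 = 186278.90

Total landed cost: CHF 186278.90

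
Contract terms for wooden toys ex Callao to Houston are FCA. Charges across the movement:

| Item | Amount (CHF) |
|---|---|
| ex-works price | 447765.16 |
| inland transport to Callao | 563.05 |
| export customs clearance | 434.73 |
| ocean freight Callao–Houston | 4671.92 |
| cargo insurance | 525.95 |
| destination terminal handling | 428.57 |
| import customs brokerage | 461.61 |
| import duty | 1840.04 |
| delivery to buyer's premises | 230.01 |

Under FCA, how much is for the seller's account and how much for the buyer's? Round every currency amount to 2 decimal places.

Seller: CHF 448762.94; buyer: CHF 8158.10

FCA: the seller delivers export-cleared goods to the carrier; the buyer bears costs from that point.
Seller's account: goods 447765.16 + inland to port 563.05 + export clearance 434.73 = 448762.94
Buyer's account: freight 4671.92 + insurance 525.95 + destination terminal 428.57 + brokerage 461.61 + duty 1840.04 + delivery 230.01 = 8158.10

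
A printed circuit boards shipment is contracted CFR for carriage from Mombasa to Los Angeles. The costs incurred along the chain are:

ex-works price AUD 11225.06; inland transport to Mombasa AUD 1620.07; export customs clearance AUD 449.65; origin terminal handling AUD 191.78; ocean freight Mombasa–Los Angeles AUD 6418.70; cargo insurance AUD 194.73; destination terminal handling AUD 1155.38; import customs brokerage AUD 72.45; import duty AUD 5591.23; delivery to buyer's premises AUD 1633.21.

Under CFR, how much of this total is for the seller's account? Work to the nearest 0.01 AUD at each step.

Seller's account: AUD 19905.26

CFR: the seller pays costs through ocean freight to the destination port, but not insurance.
Seller's account: goods 11225.06 + inland to port 1620.07 + export clearance 449.65 + origin terminal 191.78 + freight 6418.70 = 19905.26
Buyer's account: insurance 194.73 + destination terminal 1155.38 + brokerage 72.45 + duty 5591.23 + delivery 1633.21 = 8647.00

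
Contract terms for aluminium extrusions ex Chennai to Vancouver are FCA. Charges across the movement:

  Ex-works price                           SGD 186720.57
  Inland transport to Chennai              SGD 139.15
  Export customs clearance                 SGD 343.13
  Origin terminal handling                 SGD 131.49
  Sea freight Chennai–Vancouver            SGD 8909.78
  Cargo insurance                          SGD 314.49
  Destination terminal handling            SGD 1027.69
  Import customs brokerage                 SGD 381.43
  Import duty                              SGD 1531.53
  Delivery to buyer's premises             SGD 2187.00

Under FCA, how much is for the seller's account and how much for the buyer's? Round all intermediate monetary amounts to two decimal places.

Seller: SGD 187202.85; buyer: SGD 14483.41

FCA: the seller delivers export-cleared goods to the carrier; the buyer bears costs from that point.
Seller's account: goods 186720.57 + inland to port 139.15 + export clearance 343.13 = 187202.85
Buyer's account: origin terminal 131.49 + freight 8909.78 + insurance 314.49 + destination terminal 1027.69 + brokerage 381.43 + duty 1531.53 + delivery 2187.00 = 14483.41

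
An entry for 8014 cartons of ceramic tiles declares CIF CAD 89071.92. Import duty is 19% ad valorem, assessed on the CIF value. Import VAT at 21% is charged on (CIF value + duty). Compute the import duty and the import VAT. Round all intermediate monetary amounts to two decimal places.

Import duty = 89071.92 × 19% = 16923.66
VAT base = CIF + duty = 89071.92 + 16923.66 = 105995.58
Import VAT = 105995.58 × 21% = 22259.07

Import duty: CAD 16923.66; import VAT: CAD 22259.07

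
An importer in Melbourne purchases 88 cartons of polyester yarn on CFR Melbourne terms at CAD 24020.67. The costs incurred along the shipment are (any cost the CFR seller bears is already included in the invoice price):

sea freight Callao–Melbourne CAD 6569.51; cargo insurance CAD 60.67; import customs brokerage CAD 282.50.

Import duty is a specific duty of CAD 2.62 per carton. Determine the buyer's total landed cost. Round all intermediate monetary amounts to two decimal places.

CFR: the seller pays costs through ocean freight to the destination port, but not insurance.
Already in the invoice (seller's account under CFR): freight — exclude.
CIF value = CFR price + insurance = 24020.67 + 60.67 = 24081.34
Import duty = 88 × 2.62 = 230.56
Buyer bears: insurance 60.67 + brokerage 282.50 + duty 230.56 = 573.73
Landed cost = invoice 24020.67 + 573.73 = 24594.40

Total landed cost: CAD 24594.40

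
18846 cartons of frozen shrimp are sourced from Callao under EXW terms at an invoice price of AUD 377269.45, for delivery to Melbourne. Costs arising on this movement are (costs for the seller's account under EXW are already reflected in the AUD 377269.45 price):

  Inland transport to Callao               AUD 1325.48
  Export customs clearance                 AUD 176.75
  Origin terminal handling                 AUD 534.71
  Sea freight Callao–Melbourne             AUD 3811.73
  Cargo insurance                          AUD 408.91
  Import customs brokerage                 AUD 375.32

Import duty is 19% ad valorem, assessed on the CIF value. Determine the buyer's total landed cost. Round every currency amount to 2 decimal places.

EXW: the seller makes goods available at their premises; the buyer bears all onward costs.
CIF value = EXW price + inland to port + export clearance + origin terminal + freight + insurance = 377269.45 + 1325.48 + 176.75 + 534.71 + 3811.73 + 408.91 = 383527.03
Import duty = 383527.03 × 19% = 72870.14
Buyer bears: inland to port 1325.48 + export clearance 176.75 + origin terminal 534.71 + freight 3811.73 + insurance 408.91 + brokerage 375.32 + duty 72870.14 = 79503.04
Landed cost = invoice 377269.45 + 79503.04 = 456772.49

Total landed cost: AUD 456772.49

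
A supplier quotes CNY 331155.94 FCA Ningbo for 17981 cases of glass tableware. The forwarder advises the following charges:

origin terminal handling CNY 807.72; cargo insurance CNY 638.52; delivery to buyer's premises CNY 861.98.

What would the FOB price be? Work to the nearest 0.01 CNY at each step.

FOB price: CNY 331963.66

Not relevant to the conversion: insurance, delivery — on the buyer under both terms; not part of either seller's price.
From FCA to FOB, the seller additionally bears: origin terminal.
FOB price = 331155.94 + 807.72 = 331963.66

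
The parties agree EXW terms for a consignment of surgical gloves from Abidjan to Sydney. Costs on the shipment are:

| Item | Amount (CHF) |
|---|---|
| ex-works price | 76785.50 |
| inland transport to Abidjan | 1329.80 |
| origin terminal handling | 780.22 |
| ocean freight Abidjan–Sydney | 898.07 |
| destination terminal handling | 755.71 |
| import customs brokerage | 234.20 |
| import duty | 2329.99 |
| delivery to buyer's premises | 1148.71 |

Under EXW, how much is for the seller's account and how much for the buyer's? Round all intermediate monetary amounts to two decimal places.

Seller: CHF 76785.50; buyer: CHF 7476.70

EXW: the seller makes goods available at their premises; the buyer bears all onward costs.
Seller's account: goods 76785.50 = 76785.50
Buyer's account: inland to port 1329.80 + origin terminal 780.22 + freight 898.07 + destination terminal 755.71 + brokerage 234.20 + duty 2329.99 + delivery 1148.71 = 7476.70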